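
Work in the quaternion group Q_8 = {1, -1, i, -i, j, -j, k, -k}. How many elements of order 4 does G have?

The elements of order 4 are: i, -i, j, -j, k, -k.
That's 6.

6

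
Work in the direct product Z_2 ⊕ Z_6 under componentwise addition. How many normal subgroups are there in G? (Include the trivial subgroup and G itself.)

10

G is abelian, so every subgroup is normal.
G has 10 subgroups in total, hence 10 normal subgroups.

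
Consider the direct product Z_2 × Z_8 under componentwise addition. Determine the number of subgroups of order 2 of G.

|G| = 16 and 2 | 16, so subgroups of order 2 are possible by Lagrange.
The subgroups of order 2 are: {(0,0), (0,4)}; {(0,0), (1,0)}; {(0,0), (1,4)}.
So G has 3 subgroups of order 2.

3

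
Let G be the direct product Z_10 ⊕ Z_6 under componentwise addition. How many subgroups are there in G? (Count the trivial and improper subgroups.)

20

|G| = 60, so by Lagrange every subgroup order divides 60. Divisors: 1, 2, 3, 4, 5, 6, 10, 12, 15, 20, 30, 60.
Subgroups by order — order 1: 1; order 2: 3; order 3: 1; order 4: 1; order 5: 1; order 6: 3; order 10: 3; order 12: 1; order 15: 1; order 20: 1; order 30: 3; order 60: 1.
Total: 1 + 3 + 1 + 1 + 1 + 3 + 3 + 1 + 1 + 1 + 3 + 1 = 20.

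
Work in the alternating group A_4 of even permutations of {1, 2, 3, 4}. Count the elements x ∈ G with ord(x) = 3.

8

The elements of order 3 are: (2 3 4), (2 4 3), (1 2 3), (1 2 4), (1 3 2), (1 3 4), (1 4 2), (1 4 3).
That's 8.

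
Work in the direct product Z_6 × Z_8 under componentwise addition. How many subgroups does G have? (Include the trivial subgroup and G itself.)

|G| = 48, so by Lagrange every subgroup order divides 48. Divisors: 1, 2, 3, 4, 6, 8, 12, 16, 24, 48.
Subgroups by order — order 1: 1; order 2: 3; order 3: 1; order 4: 3; order 6: 3; order 8: 3; order 12: 3; order 16: 1; order 24: 3; order 48: 1.
Total: 1 + 3 + 1 + 3 + 3 + 3 + 3 + 1 + 3 + 1 = 22.

22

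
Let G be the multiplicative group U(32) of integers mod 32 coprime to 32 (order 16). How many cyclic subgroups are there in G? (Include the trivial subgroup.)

Group the elements of G by the cyclic subgroup they generate; each cyclic subgroup of order d accounts for φ(d) elements.
Cyclic subgroups by order — order 1: 1; order 2: 3; order 4: 2; order 8: 2.
Total: 8.

8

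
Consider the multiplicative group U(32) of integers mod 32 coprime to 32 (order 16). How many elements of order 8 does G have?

8

The elements of order 8 are: 3, 5, 11, 13, 19, 21, 27, 29.
That's 8.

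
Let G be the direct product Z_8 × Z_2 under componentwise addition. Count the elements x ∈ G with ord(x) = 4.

4

An element (a,b) has order lcm(ord(a), ord(b)); count pairs with lcm equal to 4.
Enumerating gives 4 such elements.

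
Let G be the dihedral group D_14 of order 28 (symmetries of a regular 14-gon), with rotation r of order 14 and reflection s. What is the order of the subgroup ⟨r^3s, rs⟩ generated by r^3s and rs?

|⟨r^3s⟩| = 2 and |⟨rs⟩| = 2, so |H| is a multiple of lcm(2, 2) = 2 and divides |G| = 28.
Closing under the operation: H = {e, r^2, r^4, r^6, r^8, r^10, r^12, rs, r^3s, r^5s, r^7s, r^9s, r^11s, r^13s}, so |H| = 14.

14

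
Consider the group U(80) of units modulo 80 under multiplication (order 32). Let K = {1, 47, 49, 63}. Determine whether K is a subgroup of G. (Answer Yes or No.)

Yes

|K| = 4 divides |G| = 32, consistent with Lagrange.
K contains the identity, every element's inverse is in K, and K is closed under ·: it is a subgroup.
In fact K = ⟨63⟩.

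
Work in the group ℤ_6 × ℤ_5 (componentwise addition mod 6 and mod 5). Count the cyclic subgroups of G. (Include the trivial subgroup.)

8

Each element a generates a cyclic subgroup ⟨a⟩; distinct elements may generate the same one (a cyclic group of order d has φ(d) generators).
Cyclic subgroups by order — order 1: 1; order 2: 1; order 3: 1; order 5: 1; order 6: 1; order 10: 1; order 15: 1; order 30: 1.
Total: 8.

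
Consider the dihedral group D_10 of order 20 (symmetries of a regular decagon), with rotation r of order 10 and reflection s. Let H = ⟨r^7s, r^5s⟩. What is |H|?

|⟨r^7s⟩| = 2 and |⟨r^5s⟩| = 2, so |H| is a multiple of lcm(2, 2) = 2 and divides |G| = 20.
Closing under the operation: H = {e, r^2, r^4, r^6, r^8, rs, r^3s, r^5s, r^7s, r^9s}, so |H| = 10.

10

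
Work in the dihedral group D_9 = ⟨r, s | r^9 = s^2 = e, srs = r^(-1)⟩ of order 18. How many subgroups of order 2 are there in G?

9

|G| = 18 and 2 | 18, so subgroups of order 2 are possible by Lagrange.
The subgroups of order 2 are: {e, r^2s}; {e, r^3s}; {e, r^4s}; {e, r^5s}; … (9 in all).
So G has 9 subgroups of order 2.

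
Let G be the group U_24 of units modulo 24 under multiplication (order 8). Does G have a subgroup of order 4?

4 | 8. A subgroup of order 4 is {1, 11, 13, 23}.

Yes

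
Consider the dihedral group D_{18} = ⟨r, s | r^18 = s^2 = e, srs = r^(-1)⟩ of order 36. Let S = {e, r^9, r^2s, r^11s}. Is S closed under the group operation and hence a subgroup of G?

|S| = 4 divides |G| = 36, consistent with Lagrange.
S contains the identity, every element's inverse is in S, and S is closed under ·: it is a subgroup.

Yes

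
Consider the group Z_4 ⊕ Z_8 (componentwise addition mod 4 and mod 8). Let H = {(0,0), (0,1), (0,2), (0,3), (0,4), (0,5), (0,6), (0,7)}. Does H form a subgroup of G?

Yes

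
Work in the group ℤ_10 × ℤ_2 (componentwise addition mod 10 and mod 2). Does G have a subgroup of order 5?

Yes

5 | 20. A subgroup of order 5 is {(0,0), (2,0), (4,0), (6,0), (8,0)}.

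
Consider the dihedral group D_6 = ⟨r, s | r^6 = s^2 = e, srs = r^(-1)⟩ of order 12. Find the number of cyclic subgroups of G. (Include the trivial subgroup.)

Each element a generates a cyclic subgroup ⟨a⟩; distinct elements may generate the same one (a cyclic group of order d has φ(d) generators).
Cyclic subgroups by order — order 1: 1; order 2: 7; order 3: 1; order 6: 1.
Total: 10.

10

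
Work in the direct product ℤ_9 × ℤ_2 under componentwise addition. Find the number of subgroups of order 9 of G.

|G| = 18 and 9 | 18, so subgroups of order 9 are possible by Lagrange.
The subgroups of order 9 are: {(0,0), (1,0), (2,0), (3,0), (4,0), (5,0), (6,0), (7,0), (8,0)}.
So G has 1 subgroup of order 9.

1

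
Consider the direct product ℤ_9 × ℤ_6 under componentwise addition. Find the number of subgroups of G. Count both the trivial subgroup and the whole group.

|G| = 54, so by Lagrange every subgroup order divides 54. Divisors: 1, 2, 3, 6, 9, 18, 27, 54.
Subgroups by order — order 1: 1; order 2: 1; order 3: 4; order 6: 4; order 9: 4; order 18: 4; order 27: 1; order 54: 1.
Total: 1 + 1 + 4 + 4 + 4 + 4 + 1 + 1 = 20.

20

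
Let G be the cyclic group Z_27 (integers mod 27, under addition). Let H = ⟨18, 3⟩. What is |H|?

|⟨18⟩| = 3 and |⟨3⟩| = 9, so |H| is a multiple of lcm(3, 9) = 9 and divides |G| = 27.
Closing under the operation: H = {0, 3, 6, 9, 12, 15, 18, 21, 24}, so |H| = 9.

9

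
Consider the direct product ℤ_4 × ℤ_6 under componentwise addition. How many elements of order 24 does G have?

An element (a,b) has order lcm(ord(a), ord(b)); count pairs with lcm equal to 24.
Enumerating gives 0 such elements.

0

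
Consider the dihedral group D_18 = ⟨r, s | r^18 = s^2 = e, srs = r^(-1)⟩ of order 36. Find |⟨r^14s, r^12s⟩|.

18

|⟨r^14s⟩| = 2 and |⟨r^12s⟩| = 2, so |H| is a multiple of lcm(2, 2) = 2 and divides |G| = 36.
Closing under the operation: H = {e, r^2, r^4, r^6, r^8, r^10, r^12, r^14, r^16, s, r^2s, r^4s, r^6s, r^8s, r^10s, r^12s, r^14s, r^16s}, so |H| = 18.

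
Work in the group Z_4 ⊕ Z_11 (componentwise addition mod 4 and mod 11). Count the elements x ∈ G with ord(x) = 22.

10

An element (a,b) has order lcm(ord(a), ord(b)); count pairs with lcm equal to 22.
Enumerating gives 10 such elements.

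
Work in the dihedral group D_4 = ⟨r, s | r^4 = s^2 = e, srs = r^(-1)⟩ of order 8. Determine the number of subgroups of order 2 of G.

5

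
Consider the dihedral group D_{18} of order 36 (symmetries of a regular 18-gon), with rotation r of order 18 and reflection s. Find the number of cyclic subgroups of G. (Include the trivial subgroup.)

24

Each element a generates a cyclic subgroup ⟨a⟩; distinct elements may generate the same one (a cyclic group of order d has φ(d) generators).
Cyclic subgroups by order — order 1: 1; order 2: 19; order 3: 1; order 6: 1; order 9: 1; order 18: 1.
Total: 24.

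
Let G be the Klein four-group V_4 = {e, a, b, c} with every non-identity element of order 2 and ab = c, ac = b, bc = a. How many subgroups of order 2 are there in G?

3

|G| = 4 and 2 | 4, so subgroups of order 2 are possible by Lagrange.
The subgroups of order 2 are: {e, a}; {e, b}; {e, c}.
So G has 3 subgroups of order 2.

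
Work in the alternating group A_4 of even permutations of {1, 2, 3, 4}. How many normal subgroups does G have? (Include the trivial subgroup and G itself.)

3

G has 10 subgroups. Checking conjugation-invariance by order — order 1: 1/1 normal; order 2: 0/3 normal; order 3: 0/4 normal; order 4: 1/1 normal; order 12: 1/1 normal.
Total normal subgroups: 3.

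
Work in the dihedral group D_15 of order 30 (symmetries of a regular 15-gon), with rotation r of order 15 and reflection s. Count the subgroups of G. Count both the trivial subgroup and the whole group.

28

|G| = 30, so by Lagrange every subgroup order divides 30. Divisors: 1, 2, 3, 5, 6, 10, 15, 30.
Subgroups by order — order 1: 1; order 2: 15; order 3: 1; order 5: 1; order 6: 5; order 10: 3; order 15: 1; order 30: 1.
Total: 1 + 15 + 1 + 1 + 5 + 3 + 1 + 1 = 28.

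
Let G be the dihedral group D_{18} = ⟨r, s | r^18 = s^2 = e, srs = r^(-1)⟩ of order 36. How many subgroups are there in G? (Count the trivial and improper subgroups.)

45

|G| = 36, so by Lagrange every subgroup order divides 36. Divisors: 1, 2, 3, 4, 6, 9, 12, 18, 36.
Subgroups by order — order 1: 1; order 2: 19; order 3: 1; order 4: 9; order 6: 7; order 9: 1; order 12: 3; order 18: 3; order 36: 1.
Total: 1 + 19 + 1 + 9 + 7 + 1 + 3 + 3 + 1 = 45.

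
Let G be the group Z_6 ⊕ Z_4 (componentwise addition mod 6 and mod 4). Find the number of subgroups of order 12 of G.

3

|G| = 24 and 12 | 24, so subgroups of order 12 are possible by Lagrange.
The subgroups of order 12 are: {(0,0), (0,1), (0,2), (0,3), (2,0), (2,1), (2,2), (2,3), (4,0), (4,1), (4,2), (4,3)}; {(0,0), (0,2), (1,0), (1,2), (2,0), (2,2), (3,0), (3,2), (4,0), (4,2), (5,0), (5,2)}; {(0,0), (0,2), (1,1), (1,3), (2,0), (2,2), (3,1), (3,3), (4,0), (4,2), (5,1), (5,3)}.
So G has 3 subgroups of order 12.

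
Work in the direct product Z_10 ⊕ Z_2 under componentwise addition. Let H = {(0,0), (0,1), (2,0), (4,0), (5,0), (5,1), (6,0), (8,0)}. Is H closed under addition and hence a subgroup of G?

No

|H| = 8 does not divide |G| = 20, so by Lagrange H is not a subgroup.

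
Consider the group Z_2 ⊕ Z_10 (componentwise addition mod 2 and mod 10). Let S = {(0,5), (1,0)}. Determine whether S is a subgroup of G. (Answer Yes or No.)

No

The identity (0,0) ∉ S, so S is not a subgroup.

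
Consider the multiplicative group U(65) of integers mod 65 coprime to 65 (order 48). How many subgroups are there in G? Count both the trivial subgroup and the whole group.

|G| = 48, so by Lagrange every subgroup order divides 48. Divisors: 1, 2, 3, 4, 6, 8, 12, 16, 24, 48.
Subgroups by order — order 1: 1; order 2: 3; order 3: 1; order 4: 7; order 6: 3; order 8: 3; order 12: 7; order 16: 1; order 24: 3; order 48: 1.
Total: 1 + 3 + 1 + 7 + 3 + 3 + 7 + 1 + 3 + 1 = 30.

30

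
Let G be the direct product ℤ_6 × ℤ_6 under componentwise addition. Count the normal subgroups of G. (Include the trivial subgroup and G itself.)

G is abelian, so every subgroup is normal.
G has 30 subgroups in total, hence 30 normal subgroups.

30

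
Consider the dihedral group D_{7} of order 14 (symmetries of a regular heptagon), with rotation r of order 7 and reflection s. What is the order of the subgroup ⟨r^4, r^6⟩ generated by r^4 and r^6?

7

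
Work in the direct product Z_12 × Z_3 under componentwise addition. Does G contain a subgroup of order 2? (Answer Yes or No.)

2 | 36. A subgroup of order 2 is {(0,0), (6,0)}.

Yes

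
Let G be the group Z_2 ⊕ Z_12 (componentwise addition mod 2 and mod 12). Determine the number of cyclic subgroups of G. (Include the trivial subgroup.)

12

A cyclic subgroup of order d is generated by each of its φ(d) elements of order d, so the cyclic subgroups of order d number (#elements of order d)/φ(d).
Cyclic subgroups by order — order 1: 1; order 2: 3; order 3: 1; order 4: 2; order 6: 3; order 12: 2.
Total: 12.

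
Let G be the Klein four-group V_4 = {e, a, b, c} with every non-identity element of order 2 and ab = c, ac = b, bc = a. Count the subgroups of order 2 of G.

3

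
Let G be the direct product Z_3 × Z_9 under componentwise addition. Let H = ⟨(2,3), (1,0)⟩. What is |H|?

9

|⟨(2,3)⟩| = 3 and |⟨(1,0)⟩| = 3, so |H| is a multiple of lcm(3, 3) = 3 and divides |G| = 27.
Closing under the operation: H = {(0,0), (0,3), (0,6), (1,0), (1,3), (1,6), (2,0), (2,3), (2,6)}, so |H| = 9.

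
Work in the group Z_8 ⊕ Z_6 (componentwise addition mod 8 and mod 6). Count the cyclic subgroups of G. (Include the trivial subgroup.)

A cyclic subgroup of order d is generated by each of its φ(d) elements of order d, so the cyclic subgroups of order d number (#elements of order d)/φ(d).
Cyclic subgroups by order — order 1: 1; order 2: 3; order 3: 1; order 4: 2; order 6: 3; order 8: 2; order 12: 2; order 24: 2.
Total: 16.

16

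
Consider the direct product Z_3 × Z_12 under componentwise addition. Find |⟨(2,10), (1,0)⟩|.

|⟨(2,10)⟩| = 6 and |⟨(1,0)⟩| = 3, so |H| is a multiple of lcm(6, 3) = 6 and divides |G| = 36.
Closing under the operation: H = {(0,0), (0,2), (0,4), (0,6), (0,8), (0,10), (1,0), (1,2), (1,4), (1,6), (1,8), (1,10), (2,0), (2,2), (2,4), (2,6), (2,8), (2,10)}, so |H| = 18.

18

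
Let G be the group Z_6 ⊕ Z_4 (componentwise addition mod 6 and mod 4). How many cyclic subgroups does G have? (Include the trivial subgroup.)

Group the elements of G by the cyclic subgroup they generate; each cyclic subgroup of order d accounts for φ(d) elements.
Cyclic subgroups by order — order 1: 1; order 2: 3; order 3: 1; order 4: 2; order 6: 3; order 12: 2.
Total: 12.

12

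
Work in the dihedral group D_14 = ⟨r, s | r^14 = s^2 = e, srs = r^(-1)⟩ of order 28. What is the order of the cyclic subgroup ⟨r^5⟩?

14

Computing powers of r^5: the smallest k with (r^5)^k = e is k = 14.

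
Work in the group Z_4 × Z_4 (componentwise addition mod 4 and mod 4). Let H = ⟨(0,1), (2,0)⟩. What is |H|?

|⟨(0,1)⟩| = 4 and |⟨(2,0)⟩| = 2, so |H| is a multiple of lcm(4, 2) = 4 and divides |G| = 16.
Closing under the operation: H = {(0,0), (0,1), (0,2), (0,3), (2,0), (2,1), (2,2), (2,3)}, so |H| = 8.

8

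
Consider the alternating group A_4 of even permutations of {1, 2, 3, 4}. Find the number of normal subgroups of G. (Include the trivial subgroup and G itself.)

3

G has 10 subgroups. Checking conjugation-invariance by order — order 1: 1/1 normal; order 2: 0/3 normal; order 3: 0/4 normal; order 4: 1/1 normal; order 12: 1/1 normal.
Total normal subgroups: 3.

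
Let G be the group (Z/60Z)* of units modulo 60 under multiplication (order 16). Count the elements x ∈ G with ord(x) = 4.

The elements of order 4 are: 7, 13, 17, 23, 37, 43, 47, 53.
That's 8.

8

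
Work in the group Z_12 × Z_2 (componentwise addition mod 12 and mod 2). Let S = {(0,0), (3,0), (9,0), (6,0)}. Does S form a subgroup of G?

Yes

|S| = 4 divides |G| = 24, consistent with Lagrange.
S contains the identity, every element's inverse is in S, and S is closed under +: it is a subgroup.
In fact S = ⟨(9,0)⟩.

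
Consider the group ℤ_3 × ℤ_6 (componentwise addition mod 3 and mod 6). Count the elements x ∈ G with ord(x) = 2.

1

An element (a,b) has order lcm(ord(a), ord(b)); count pairs with lcm equal to 2.
Enumerating gives 1 such elements.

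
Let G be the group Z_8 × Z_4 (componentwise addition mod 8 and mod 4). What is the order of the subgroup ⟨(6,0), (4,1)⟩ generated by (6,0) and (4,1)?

16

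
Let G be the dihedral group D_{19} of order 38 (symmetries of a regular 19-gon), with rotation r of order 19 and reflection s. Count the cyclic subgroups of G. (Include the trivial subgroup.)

21

Group the elements of G by the cyclic subgroup they generate; each cyclic subgroup of order d accounts for φ(d) elements.
Cyclic subgroups by order — order 1: 1; order 2: 19; order 19: 1.
Total: 21.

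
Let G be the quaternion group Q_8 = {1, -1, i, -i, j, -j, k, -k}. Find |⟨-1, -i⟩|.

|⟨-1⟩| = 2 and |⟨-i⟩| = 4, so |H| is a multiple of lcm(2, 4) = 4 and divides |G| = 8.
Closing under the operation: H = {1, -1, i, -i}, so |H| = 4.

4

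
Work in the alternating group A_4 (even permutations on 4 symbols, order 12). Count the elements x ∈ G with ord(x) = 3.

The elements of order 3 are: (2 3 4), (2 4 3), (1 2 3), (1 2 4), (1 3 2), (1 3 4), (1 4 2), (1 4 3).
That's 8.

8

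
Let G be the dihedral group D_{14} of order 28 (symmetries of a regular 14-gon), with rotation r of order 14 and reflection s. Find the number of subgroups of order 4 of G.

7

|G| = 28 and 4 | 28, so subgroups of order 4 are possible by Lagrange.
The subgroups of order 4 are: {e, r^7, r^3s, r^10s}; {e, r^7, r^4s, r^11s}; {e, r^7, r^5s, r^12s}; {e, r^7, r^6s, r^13s}; … (7 in all).
So G has 7 subgroups of order 4.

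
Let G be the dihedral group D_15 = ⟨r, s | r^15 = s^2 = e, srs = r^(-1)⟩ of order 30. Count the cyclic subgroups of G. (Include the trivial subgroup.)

19

A cyclic subgroup of order d is generated by each of its φ(d) elements of order d, so the cyclic subgroups of order d number (#elements of order d)/φ(d).
Cyclic subgroups by order — order 1: 1; order 2: 15; order 3: 1; order 5: 1; order 15: 1.
Total: 19.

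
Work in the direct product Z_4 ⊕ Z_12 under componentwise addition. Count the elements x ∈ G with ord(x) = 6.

An element (a,b) has order lcm(ord(a), ord(b)); count pairs with lcm equal to 6.
Enumerating gives 6 such elements.

6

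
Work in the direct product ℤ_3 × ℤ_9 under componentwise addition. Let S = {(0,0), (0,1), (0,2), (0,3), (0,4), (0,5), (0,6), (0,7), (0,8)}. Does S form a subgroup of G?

Yes

|S| = 9 divides |G| = 27, consistent with Lagrange.
S contains the identity, every element's inverse is in S, and S is closed under +: it is a subgroup.
In fact S = ⟨(0,1)⟩.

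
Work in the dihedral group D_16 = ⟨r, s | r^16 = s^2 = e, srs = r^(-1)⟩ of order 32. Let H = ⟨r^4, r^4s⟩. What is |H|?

|⟨r^4⟩| = 4 and |⟨r^4s⟩| = 2, so |H| is a multiple of lcm(4, 2) = 4 and divides |G| = 32.
Closing under the operation: H = {e, r^4, r^8, r^12, s, r^4s, r^8s, r^12s}, so |H| = 8.

8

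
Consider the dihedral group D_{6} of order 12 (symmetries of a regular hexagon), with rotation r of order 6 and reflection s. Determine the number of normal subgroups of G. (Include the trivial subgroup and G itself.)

G has 16 subgroups. Checking conjugation-invariance by order — order 1: 1/1 normal; order 2: 1/7 normal; order 3: 1/1 normal; order 4: 0/3 normal; order 6: 3/3 normal; order 12: 1/1 normal.
Total normal subgroups: 7.

7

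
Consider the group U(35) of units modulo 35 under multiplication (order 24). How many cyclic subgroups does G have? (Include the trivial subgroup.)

Each element a generates a cyclic subgroup ⟨a⟩; distinct elements may generate the same one (a cyclic group of order d has φ(d) generators).
Cyclic subgroups by order — order 1: 1; order 2: 3; order 3: 1; order 4: 2; order 6: 3; order 12: 2.
Total: 12.

12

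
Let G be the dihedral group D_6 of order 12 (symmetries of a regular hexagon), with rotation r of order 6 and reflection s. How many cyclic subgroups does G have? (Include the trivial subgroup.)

Each element a generates a cyclic subgroup ⟨a⟩; distinct elements may generate the same one (a cyclic group of order d has φ(d) generators).
Cyclic subgroups by order — order 1: 1; order 2: 7; order 3: 1; order 6: 1.
Total: 10.

10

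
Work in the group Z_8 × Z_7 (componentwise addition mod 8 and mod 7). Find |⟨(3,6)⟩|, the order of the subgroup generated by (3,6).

56

The order of (3,6) in Z_8 × Z_7 is lcm(ord(3) in Z_8, ord(6) in Z_7).
ord(3) = 8 and ord(6) = 7, so |⟨(3,6)⟩| = lcm(8, 7) = 56.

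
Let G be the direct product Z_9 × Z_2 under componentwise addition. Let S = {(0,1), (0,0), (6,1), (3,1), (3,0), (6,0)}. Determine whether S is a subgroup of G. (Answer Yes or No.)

Yes

|S| = 6 divides |G| = 18, consistent with Lagrange.
S contains the identity, every element's inverse is in S, and S is closed under +: it is a subgroup.
In fact S = ⟨(3,1)⟩.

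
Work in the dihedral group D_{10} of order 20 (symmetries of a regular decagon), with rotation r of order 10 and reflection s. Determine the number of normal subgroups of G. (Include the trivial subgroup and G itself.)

G has 22 subgroups. Checking conjugation-invariance by order — order 1: 1/1 normal; order 2: 1/11 normal; order 4: 0/5 normal; order 5: 1/1 normal; order 10: 3/3 normal; order 20: 1/1 normal.
Total normal subgroups: 7.

7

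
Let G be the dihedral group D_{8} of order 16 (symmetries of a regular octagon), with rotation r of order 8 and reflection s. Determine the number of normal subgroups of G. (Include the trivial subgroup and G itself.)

G has 19 subgroups. Checking conjugation-invariance by order — order 1: 1/1 normal; order 2: 1/9 normal; order 4: 1/5 normal; order 8: 3/3 normal; order 16: 1/1 normal.
Total normal subgroups: 7.

7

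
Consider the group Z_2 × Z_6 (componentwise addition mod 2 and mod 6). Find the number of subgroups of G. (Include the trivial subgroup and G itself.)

10

|G| = 12, so by Lagrange every subgroup order divides 12. Divisors: 1, 2, 3, 4, 6, 12.
Subgroups by order — order 1: 1; order 2: 3; order 3: 1; order 4: 1; order 6: 3; order 12: 1.
Total: 1 + 3 + 1 + 1 + 3 + 1 = 10.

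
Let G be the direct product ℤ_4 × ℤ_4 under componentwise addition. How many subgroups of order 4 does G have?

7

|G| = 16 and 4 | 16, so subgroups of order 4 are possible by Lagrange.
The subgroups of order 4 are: {(0,0), (0,1), (0,2), (0,3)}; {(0,0), (0,2), (2,0), (2,2)}; {(0,0), (0,2), (2,1), (2,3)}; {(0,0), (1,0), (2,0), (3,0)}; … (7 in all).
So G has 7 subgroups of order 4.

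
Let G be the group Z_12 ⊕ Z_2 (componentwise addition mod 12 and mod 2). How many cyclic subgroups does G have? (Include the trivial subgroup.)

12

Group the elements of G by the cyclic subgroup they generate; each cyclic subgroup of order d accounts for φ(d) elements.
Cyclic subgroups by order — order 1: 1; order 2: 3; order 3: 1; order 4: 2; order 6: 3; order 12: 2.
Total: 12.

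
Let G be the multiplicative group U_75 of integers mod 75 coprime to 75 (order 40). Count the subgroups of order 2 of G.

|G| = 40 and 2 | 40, so subgroups of order 2 are possible by Lagrange.
The subgroups of order 2 are: {1, 26}; {1, 49}; {1, 74}.
So G has 3 subgroups of order 2.

3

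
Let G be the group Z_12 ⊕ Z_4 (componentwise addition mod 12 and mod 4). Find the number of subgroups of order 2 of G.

|G| = 48 and 2 | 48, so subgroups of order 2 are possible by Lagrange.
The subgroups of order 2 are: {(0,0), (0,2)}; {(0,0), (6,0)}; {(0,0), (6,2)}.
So G has 3 subgroups of order 2.

3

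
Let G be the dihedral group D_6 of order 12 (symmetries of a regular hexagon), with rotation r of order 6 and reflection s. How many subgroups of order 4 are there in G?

3

|G| = 12 and 4 | 12, so subgroups of order 4 are possible by Lagrange.
The subgroups of order 4 are: {e, r^3, r^2s, r^5s}; {e, r^3, s, r^3s}; {e, r^3, rs, r^4s}.
So G has 3 subgroups of order 4.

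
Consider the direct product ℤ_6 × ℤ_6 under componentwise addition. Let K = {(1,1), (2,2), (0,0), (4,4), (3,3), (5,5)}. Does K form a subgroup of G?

Yes

|K| = 6 divides |G| = 36, consistent with Lagrange.
K contains the identity, every element's inverse is in K, and K is closed under +: it is a subgroup.
In fact K = ⟨(5,5)⟩.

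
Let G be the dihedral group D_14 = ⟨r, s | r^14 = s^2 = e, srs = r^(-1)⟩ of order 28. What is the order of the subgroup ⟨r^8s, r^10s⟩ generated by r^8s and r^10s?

|⟨r^8s⟩| = 2 and |⟨r^10s⟩| = 2, so |H| is a multiple of lcm(2, 2) = 2 and divides |G| = 28.
Closing under the operation: H = {e, r^2, r^4, r^6, r^8, r^10, r^12, s, r^2s, r^4s, r^6s, r^8s, r^10s, r^12s}, so |H| = 14.

14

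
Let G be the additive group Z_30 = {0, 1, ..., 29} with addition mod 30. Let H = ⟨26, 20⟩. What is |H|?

15

|⟨26⟩| = 15 and |⟨20⟩| = 3, so |H| is a multiple of lcm(15, 3) = 15 and divides |G| = 30.
Closing under the operation: H = {0, 2, 4, 6, 8, 10, 12, 14, 16, 18, 20, 22, 24, 26, 28}, so |H| = 15.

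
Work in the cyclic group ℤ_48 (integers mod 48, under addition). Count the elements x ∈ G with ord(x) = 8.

4

In a cyclic group of order 48, the number of elements of order d (for d | 48) is φ(d).
φ(8) = 4.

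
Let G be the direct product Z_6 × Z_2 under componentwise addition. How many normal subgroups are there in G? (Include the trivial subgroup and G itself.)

10

G is abelian, so every subgroup is normal.
G has 10 subgroups in total, hence 10 normal subgroups.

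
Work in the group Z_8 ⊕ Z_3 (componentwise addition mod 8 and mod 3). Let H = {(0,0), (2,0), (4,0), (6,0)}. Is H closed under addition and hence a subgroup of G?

Yes

|H| = 4 divides |G| = 24, consistent with Lagrange.
H contains the identity, every element's inverse is in H, and H is closed under +: it is a subgroup.
In fact H = ⟨(6,0)⟩.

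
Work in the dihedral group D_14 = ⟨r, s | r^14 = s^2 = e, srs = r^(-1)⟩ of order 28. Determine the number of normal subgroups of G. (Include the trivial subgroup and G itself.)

G has 28 subgroups. Checking conjugation-invariance by order — order 1: 1/1 normal; order 2: 1/15 normal; order 4: 0/7 normal; order 7: 1/1 normal; order 14: 3/3 normal; order 28: 1/1 normal.
Total normal subgroups: 7.

7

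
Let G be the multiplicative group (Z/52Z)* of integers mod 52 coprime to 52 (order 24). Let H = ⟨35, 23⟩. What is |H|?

12

|⟨35⟩| = 6 and |⟨23⟩| = 6, so |H| is a multiple of lcm(6, 6) = 6 and divides |G| = 24.
Closing under the operation: H = {1, 3, 9, 17, 23, 25, 27, 29, 35, 43, 49, 51}, so |H| = 12.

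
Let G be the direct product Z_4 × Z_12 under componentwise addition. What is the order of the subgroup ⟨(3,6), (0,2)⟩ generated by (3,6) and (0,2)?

24

|⟨(3,6)⟩| = 4 and |⟨(0,2)⟩| = 6, so |H| is a multiple of lcm(4, 6) = 12 and divides |G| = 48.
Closing under the operation: H = {(0,0), (0,2), (0,4), (0,6), (0,8), (0,10), (1,0), (1,2), (1,4), (1,6), (1,8), (1,10), (2,0), (2,2), (2,4), (2,6), (2,8), (2,10), (3,0), (3,2), (3,4), (3,6), (3,8), (3,10)}, so |H| = 24.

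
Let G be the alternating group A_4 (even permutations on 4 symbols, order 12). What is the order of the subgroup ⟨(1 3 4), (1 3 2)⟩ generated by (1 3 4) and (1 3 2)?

|⟨(1 3 4)⟩| = 3 and |⟨(1 3 2)⟩| = 3, so |H| is a multiple of lcm(3, 3) = 3 and divides |G| = 12.
Closing {(1 3 4), (1 3 2)} under the group operation gives all of G, so |H| = 12.

12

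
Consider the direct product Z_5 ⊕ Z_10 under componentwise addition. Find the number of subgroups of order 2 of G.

|G| = 50 and 2 | 50, so subgroups of order 2 are possible by Lagrange.
The subgroups of order 2 are: {(0,0), (0,5)}.
So G has 1 subgroup of order 2.

1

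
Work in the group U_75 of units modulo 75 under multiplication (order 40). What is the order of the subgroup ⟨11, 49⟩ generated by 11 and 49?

20

|⟨11⟩| = 10 and |⟨49⟩| = 2, so |H| is a multiple of lcm(10, 2) = 10 and divides |G| = 40.
Closing under the operation: H = {1, 4, 11, 14, 16, 19, 26, 29, 31, 34, 41, 44, 46, 49, 56, 59, 61, 64, 71, 74}, so |H| = 20.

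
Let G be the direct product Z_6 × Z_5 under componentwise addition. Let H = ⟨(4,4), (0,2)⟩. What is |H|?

|⟨(4,4)⟩| = 15 and |⟨(0,2)⟩| = 5, so |H| is a multiple of lcm(15, 5) = 15 and divides |G| = 30.
Closing under the operation: H = {(0,0), (0,1), (0,2), (0,3), (0,4), (2,0), (2,1), (2,2), (2,3), (2,4), (4,0), (4,1), (4,2), (4,3), (4,4)}, so |H| = 15.

15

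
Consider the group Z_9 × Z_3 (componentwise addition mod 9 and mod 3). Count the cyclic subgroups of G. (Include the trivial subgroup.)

8

Group the elements of G by the cyclic subgroup they generate; each cyclic subgroup of order d accounts for φ(d) elements.
Cyclic subgroups by order — order 1: 1; order 3: 4; order 9: 3.
Total: 8.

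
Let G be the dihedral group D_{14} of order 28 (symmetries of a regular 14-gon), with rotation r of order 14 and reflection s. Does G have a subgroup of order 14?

Yes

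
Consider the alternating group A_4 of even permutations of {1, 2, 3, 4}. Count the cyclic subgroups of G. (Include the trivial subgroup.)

8

Each element a generates a cyclic subgroup ⟨a⟩; distinct elements may generate the same one (a cyclic group of order d has φ(d) generators).
Cyclic subgroups by order — order 1: 1; order 2: 3; order 3: 4.
Total: 8.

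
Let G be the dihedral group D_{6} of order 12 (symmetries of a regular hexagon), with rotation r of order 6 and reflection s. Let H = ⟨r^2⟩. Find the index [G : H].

|⟨r^2⟩| = 3 and |G| = 12.
By Lagrange, [G : H] = |G|/|H| = 12/3 = 4.

4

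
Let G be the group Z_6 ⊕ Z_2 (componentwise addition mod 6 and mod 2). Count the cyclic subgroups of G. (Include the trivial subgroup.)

8

A cyclic subgroup of order d is generated by each of its φ(d) elements of order d, so the cyclic subgroups of order d number (#elements of order d)/φ(d).
Cyclic subgroups by order — order 1: 1; order 2: 3; order 3: 1; order 6: 3.
Total: 8.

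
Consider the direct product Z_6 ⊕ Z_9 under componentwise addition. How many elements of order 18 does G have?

An element (a,b) has order lcm(ord(a), ord(b)); count pairs with lcm equal to 18.
Enumerating gives 18 such elements.

18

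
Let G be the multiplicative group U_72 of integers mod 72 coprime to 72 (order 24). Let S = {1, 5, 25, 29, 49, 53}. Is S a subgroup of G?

Yes

|S| = 6 divides |G| = 24, consistent with Lagrange.
S contains the identity, every element's inverse is in S, and S is closed under ·: it is a subgroup.
In fact S = ⟨5⟩.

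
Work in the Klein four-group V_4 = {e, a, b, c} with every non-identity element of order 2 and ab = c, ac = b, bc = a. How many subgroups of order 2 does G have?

3

|G| = 4 and 2 | 4, so subgroups of order 2 are possible by Lagrange.
The subgroups of order 2 are: {e, a}; {e, b}; {e, c}.
So G has 3 subgroups of order 2.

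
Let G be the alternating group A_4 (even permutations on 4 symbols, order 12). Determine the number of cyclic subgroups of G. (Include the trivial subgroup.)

8

Each element a generates a cyclic subgroup ⟨a⟩; distinct elements may generate the same one (a cyclic group of order d has φ(d) generators).
Cyclic subgroups by order — order 1: 1; order 2: 3; order 3: 4.
Total: 8.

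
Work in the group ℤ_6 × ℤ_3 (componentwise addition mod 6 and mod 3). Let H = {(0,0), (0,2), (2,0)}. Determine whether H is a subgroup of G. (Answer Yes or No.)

No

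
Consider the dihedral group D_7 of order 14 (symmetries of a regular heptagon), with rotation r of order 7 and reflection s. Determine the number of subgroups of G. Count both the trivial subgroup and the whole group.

|G| = 14, so by Lagrange every subgroup order divides 14. Divisors: 1, 2, 7, 14.
Subgroups by order — order 1: 1; order 2: 7; order 7: 1; order 14: 1.
Total: 1 + 7 + 1 + 1 = 10.

10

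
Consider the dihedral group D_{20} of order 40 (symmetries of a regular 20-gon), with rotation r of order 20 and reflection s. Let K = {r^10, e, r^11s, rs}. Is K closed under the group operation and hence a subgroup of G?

Yes

|K| = 4 divides |G| = 40, consistent with Lagrange.
K contains the identity, every element's inverse is in K, and K is closed under ·: it is a subgroup.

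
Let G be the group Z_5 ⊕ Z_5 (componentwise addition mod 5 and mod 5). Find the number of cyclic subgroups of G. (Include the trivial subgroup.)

A cyclic subgroup of order d is generated by each of its φ(d) elements of order d, so the cyclic subgroups of order d number (#elements of order d)/φ(d).
Cyclic subgroups by order — order 1: 1; order 5: 6.
Total: 7.

7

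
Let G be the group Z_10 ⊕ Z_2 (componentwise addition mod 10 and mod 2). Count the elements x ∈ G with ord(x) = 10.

An element (a,b) has order lcm(ord(a), ord(b)); count pairs with lcm equal to 10.
Enumerating gives 12 such elements.

12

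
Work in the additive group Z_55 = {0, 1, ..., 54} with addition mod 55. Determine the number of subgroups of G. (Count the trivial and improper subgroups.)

4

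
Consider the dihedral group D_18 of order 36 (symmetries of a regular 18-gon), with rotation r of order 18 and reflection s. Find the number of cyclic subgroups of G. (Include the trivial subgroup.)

24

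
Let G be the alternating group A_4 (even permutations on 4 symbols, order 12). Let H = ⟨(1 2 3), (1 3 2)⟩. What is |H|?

3

|⟨(1 2 3)⟩| = 3 and |⟨(1 3 2)⟩| = 3, so |H| is a multiple of lcm(3, 3) = 3 and divides |G| = 12.
Closing under the operation: H = {e, (1 2 3), (1 3 2)}, so |H| = 3.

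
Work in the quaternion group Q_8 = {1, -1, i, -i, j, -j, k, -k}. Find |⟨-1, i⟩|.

4

|⟨-1⟩| = 2 and |⟨i⟩| = 4, so |H| is a multiple of lcm(2, 4) = 4 and divides |G| = 8.
Closing under the operation: H = {1, -1, i, -i}, so |H| = 4.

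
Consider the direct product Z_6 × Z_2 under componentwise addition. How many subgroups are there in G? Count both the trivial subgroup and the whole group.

10

|G| = 12, so by Lagrange every subgroup order divides 12. Divisors: 1, 2, 3, 4, 6, 12.
Subgroups by order — order 1: 1; order 2: 3; order 3: 1; order 4: 1; order 6: 3; order 12: 1.
Total: 1 + 3 + 1 + 1 + 3 + 1 = 10.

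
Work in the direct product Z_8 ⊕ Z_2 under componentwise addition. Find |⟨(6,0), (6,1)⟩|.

8

|⟨(6,0)⟩| = 4 and |⟨(6,1)⟩| = 4, so |H| is a multiple of lcm(4, 4) = 4 and divides |G| = 16.
Closing under the operation: H = {(0,0), (0,1), (2,0), (2,1), (4,0), (4,1), (6,0), (6,1)}, so |H| = 8.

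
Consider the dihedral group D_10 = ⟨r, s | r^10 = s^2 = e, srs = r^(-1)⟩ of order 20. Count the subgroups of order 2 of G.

|G| = 20 and 2 | 20, so subgroups of order 2 are possible by Lagrange.
The subgroups of order 2 are: {e, r^2s}; {e, r^3s}; {e, r^4s}; {e, r^5}; … (11 in all).
So G has 11 subgroups of order 2.

11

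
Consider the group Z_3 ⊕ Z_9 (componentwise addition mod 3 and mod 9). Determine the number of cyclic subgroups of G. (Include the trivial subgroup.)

8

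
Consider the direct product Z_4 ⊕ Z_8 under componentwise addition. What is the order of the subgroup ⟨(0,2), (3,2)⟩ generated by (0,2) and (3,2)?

|⟨(0,2)⟩| = 4 and |⟨(3,2)⟩| = 4, so |H| is a multiple of lcm(4, 4) = 4 and divides |G| = 32.
Closing under the operation: H = {(0,0), (0,2), (0,4), (0,6), (1,0), (1,2), (1,4), (1,6), (2,0), (2,2), (2,4), (2,6), (3,0), (3,2), (3,4), (3,6)}, so |H| = 16.

16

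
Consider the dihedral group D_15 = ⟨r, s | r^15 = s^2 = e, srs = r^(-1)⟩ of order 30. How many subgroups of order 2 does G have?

15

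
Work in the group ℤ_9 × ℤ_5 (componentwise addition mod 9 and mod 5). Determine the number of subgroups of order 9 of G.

|G| = 45 and 9 | 45, so subgroups of order 9 are possible by Lagrange.
The subgroups of order 9 are: {(0,0), (1,0), (2,0), (3,0), (4,0), (5,0), (6,0), (7,0), (8,0)}.
So G has 1 subgroup of order 9.

1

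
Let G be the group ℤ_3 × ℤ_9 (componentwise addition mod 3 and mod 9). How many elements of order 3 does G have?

An element (a,b) has order lcm(ord(a), ord(b)); count pairs with lcm equal to 3.
Enumerating gives 8 such elements.

8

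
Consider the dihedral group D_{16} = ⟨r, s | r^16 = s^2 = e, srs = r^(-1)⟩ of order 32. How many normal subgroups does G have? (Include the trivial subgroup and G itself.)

8

G has 36 subgroups. Checking conjugation-invariance by order — order 1: 1/1 normal; order 2: 1/17 normal; order 4: 1/9 normal; order 8: 1/5 normal; order 16: 3/3 normal; order 32: 1/1 normal.
Total normal subgroups: 8.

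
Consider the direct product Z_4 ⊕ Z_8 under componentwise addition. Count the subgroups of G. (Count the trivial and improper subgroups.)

22

|G| = 32, so by Lagrange every subgroup order divides 32. Divisors: 1, 2, 4, 8, 16, 32.
Subgroups by order — order 1: 1; order 2: 3; order 4: 7; order 8: 7; order 16: 3; order 32: 1.
Total: 1 + 3 + 7 + 7 + 3 + 1 = 22.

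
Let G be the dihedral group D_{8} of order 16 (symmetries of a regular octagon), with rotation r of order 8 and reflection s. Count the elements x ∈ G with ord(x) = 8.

The elements of order 8 are: r, r^3, r^5, r^7.
That's 4.

4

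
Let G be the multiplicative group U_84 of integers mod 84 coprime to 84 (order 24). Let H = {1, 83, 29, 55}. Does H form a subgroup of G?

Yes

|H| = 4 divides |G| = 24, consistent with Lagrange.
H contains the identity, every element's inverse is in H, and H is closed under ·: it is a subgroup.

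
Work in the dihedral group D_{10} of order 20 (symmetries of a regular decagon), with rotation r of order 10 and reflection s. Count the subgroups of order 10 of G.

3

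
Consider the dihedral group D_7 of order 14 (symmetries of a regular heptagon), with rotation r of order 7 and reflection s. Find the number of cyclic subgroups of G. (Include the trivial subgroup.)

A cyclic subgroup of order d is generated by each of its φ(d) elements of order d, so the cyclic subgroups of order d number (#elements of order d)/φ(d).
Cyclic subgroups by order — order 1: 1; order 2: 7; order 7: 1.
Total: 9.

9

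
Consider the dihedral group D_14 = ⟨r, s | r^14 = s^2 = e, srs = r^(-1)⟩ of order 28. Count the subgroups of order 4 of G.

7

|G| = 28 and 4 | 28, so subgroups of order 4 are possible by Lagrange.
The subgroups of order 4 are: {e, r^7, r^3s, r^10s}; {e, r^7, r^4s, r^11s}; {e, r^7, r^5s, r^12s}; {e, r^7, r^6s, r^13s}; … (7 in all).
So G has 7 subgroups of order 4.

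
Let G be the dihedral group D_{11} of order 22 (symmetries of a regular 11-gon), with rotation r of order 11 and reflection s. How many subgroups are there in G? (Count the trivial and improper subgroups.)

14

|G| = 22, so by Lagrange every subgroup order divides 22. Divisors: 1, 2, 11, 22.
Subgroups by order — order 1: 1; order 2: 11; order 11: 1; order 22: 1.
Total: 1 + 11 + 1 + 1 = 14.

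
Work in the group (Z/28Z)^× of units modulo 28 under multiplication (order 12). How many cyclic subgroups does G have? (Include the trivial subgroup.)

8

Group the elements of G by the cyclic subgroup they generate; each cyclic subgroup of order d accounts for φ(d) elements.
Cyclic subgroups by order — order 1: 1; order 2: 3; order 3: 1; order 6: 3.
Total: 8.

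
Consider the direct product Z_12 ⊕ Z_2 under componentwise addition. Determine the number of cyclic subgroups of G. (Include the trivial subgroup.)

A cyclic subgroup of order d is generated by each of its φ(d) elements of order d, so the cyclic subgroups of order d number (#elements of order d)/φ(d).
Cyclic subgroups by order — order 1: 1; order 2: 3; order 3: 1; order 4: 2; order 6: 3; order 12: 2.
Total: 12.

12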